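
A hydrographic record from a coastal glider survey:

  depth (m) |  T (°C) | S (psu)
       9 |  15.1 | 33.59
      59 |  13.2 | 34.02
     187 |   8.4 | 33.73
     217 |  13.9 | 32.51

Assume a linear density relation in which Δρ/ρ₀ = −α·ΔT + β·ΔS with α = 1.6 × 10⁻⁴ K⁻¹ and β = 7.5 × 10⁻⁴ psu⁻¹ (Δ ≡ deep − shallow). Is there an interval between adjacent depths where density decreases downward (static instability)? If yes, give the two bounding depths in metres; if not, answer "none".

Evaluate Δρ/ρ₀ = −αΔT + βΔS across each adjacent pair:
  9–59 m: −αΔT+βΔS = −(1.6 × 10⁻⁴)(-1.9)+(7.5 × 10⁻⁴)(+0.43) = 6.3 × 10⁻⁴ → stable
  59–187 m: −αΔT+βΔS = −(1.6 × 10⁻⁴)(-4.8)+(7.5 × 10⁻⁴)(-0.29) = 5.5 × 10⁻⁴ → stable
  187–217 m: −αΔT+βΔS = −(1.6 × 10⁻⁴)(+5.5)+(7.5 × 10⁻⁴)(-1.22) = -1.8 × 10⁻³ → UNSTABLE
The 187–217 m interval has Δρ < 0: lighter water underlies denser water.

187–217 m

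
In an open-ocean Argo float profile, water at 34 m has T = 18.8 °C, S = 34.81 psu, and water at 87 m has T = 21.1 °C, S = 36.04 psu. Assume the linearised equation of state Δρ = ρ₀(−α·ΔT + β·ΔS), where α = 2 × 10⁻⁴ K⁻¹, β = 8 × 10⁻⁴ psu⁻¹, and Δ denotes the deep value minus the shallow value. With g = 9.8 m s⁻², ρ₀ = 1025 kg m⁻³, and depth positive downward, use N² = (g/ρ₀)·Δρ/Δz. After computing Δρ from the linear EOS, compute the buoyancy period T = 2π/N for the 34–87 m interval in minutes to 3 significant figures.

10.6 min

ΔT = +2.3 K, ΔS = +1.23 psu (deep − shallow).
Δρ/ρ₀ = −αΔT + βΔS = -4.60 × 10⁻⁴ + 9.84 × 10⁻⁴ = 5.24 × 10⁻⁴, so Δρ ≈ 0.5371 kg m⁻³.
N² = (g/ρ₀)·Δρ/Δz = g·(Δρ/ρ₀)/Δz = 9.8 × 5.24 × 10⁻⁴ / 53 = 9.6891 × 10⁻⁵ s⁻².
N = √(9.6891 × 10⁻⁵) = 9.8433 × 10⁻³ rad s⁻¹ → T = 2π/N = 638.32 s = 10.639 min ≈ 10.6 min.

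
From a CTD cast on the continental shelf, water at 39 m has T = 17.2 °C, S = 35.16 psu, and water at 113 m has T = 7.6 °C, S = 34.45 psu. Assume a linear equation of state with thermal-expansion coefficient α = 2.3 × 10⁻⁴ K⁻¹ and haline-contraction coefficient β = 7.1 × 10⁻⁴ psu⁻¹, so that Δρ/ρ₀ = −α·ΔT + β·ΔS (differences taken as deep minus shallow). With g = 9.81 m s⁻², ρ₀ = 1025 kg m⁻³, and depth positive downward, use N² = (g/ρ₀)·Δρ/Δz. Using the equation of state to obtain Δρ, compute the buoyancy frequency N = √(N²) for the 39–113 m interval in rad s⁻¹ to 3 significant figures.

ΔT = -9.6 K, ΔS = -0.71 psu (deep − shallow).
Δρ/ρ₀ = −αΔT + βΔS = 2.208 × 10⁻³ − 5.041 × 10⁻⁴ = 1.7039 × 10⁻³, so Δρ ≈ 1.746 kg m⁻³.
N² = (g/ρ₀)·Δρ/Δz = g·(Δρ/ρ₀)/Δz = 9.81 × 1.7039 × 10⁻³ / 74 = 2.2588 × 10⁻⁴ s⁻².
N = √(2.2588 × 10⁻⁴) = 0.015029 rad s⁻¹ ≈ 0.0150 rad s⁻¹.

0.0150 rad s⁻¹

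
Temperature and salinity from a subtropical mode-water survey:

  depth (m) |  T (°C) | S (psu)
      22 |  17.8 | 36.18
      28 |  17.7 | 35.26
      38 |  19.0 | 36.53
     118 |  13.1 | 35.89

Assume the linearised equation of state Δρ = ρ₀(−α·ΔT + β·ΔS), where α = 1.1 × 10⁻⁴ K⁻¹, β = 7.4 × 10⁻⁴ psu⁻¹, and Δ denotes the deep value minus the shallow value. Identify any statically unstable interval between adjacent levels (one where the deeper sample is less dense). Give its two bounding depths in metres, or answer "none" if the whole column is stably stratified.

22–28 m

Evaluate Δρ/ρ₀ = −αΔT + βΔS across each adjacent pair:
  22–28 m: −αΔT+βΔS = −(1.1 × 10⁻⁴)(-0.1)+(7.4 × 10⁻⁴)(-0.92) = -6.7 × 10⁻⁴ → UNSTABLE
  28–38 m: −αΔT+βΔS = −(1.1 × 10⁻⁴)(+1.3)+(7.4 × 10⁻⁴)(+1.27) = 8.0 × 10⁻⁴ → stable
  38–118 m: −αΔT+βΔS = −(1.1 × 10⁻⁴)(-5.9)+(7.4 × 10⁻⁴)(-0.64) = 1.8 × 10⁻⁴ → stable
The 22–28 m interval has Δρ < 0: lighter water underlies denser water.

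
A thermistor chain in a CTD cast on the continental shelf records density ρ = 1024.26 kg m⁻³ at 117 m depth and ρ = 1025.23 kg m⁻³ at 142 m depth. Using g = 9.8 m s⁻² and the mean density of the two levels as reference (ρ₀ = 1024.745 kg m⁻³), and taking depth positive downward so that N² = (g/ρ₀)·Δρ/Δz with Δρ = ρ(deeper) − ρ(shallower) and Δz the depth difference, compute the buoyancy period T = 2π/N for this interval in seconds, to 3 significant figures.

326 s

Δρ = 1025.23 − 1024.26 = 0.97 kg m⁻³ over Δz = 142 − 117 = 25 m.
N² = (9.8/1024.745) × (0.97/25) = 3.7106 × 10⁻⁴ s⁻².
N = √(3.7106 × 10⁻⁴) = 0.019263 rad s⁻¹, so T = 2π/N = 326.18 s ≈ 326 s.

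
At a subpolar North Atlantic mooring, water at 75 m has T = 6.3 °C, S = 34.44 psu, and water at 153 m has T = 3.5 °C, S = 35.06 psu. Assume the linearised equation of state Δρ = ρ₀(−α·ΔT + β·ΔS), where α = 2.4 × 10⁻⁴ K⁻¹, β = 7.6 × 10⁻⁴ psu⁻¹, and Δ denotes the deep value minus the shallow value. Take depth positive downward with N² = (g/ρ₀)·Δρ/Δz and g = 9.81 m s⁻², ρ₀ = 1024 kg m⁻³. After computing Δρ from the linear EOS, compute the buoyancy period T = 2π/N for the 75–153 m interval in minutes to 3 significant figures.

ΔT = -2.8 K, ΔS = +0.62 psu (deep − shallow).
Δρ/ρ₀ = −αΔT + βΔS = 6.72 × 10⁻⁴ + 4.712 × 10⁻⁴ = 1.1432 × 10⁻³, so Δρ ≈ 1.171 kg m⁻³.
N² = (g/ρ₀)·Δρ/Δz = g·(Δρ/ρ₀)/Δz = 9.81 × 1.1432 × 10⁻³ / 78 = 1.4378 × 10⁻⁴ s⁻².
N = √(1.4378 × 10⁻⁴) = 0.011991 rad s⁻¹ → T = 2π/N = 523.99 s = 8.7332 min ≈ 8.73 min.

8.73 min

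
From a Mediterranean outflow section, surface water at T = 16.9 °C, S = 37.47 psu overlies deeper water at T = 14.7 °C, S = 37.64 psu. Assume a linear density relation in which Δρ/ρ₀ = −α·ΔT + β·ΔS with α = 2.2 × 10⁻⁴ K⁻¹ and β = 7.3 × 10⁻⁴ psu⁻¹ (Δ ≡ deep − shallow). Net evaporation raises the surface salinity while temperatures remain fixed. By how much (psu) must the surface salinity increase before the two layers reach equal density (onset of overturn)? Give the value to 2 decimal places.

Neutral buoyancy requires −α(T_deep − T_surf) + β(S_deep − S_surf′) = 0.
S_surf′ = S_deep − (α/β)·ΔT = 37.64 − (2.2 × 10⁻⁴/7.3 × 10⁻⁴)·(-2.2) = 38.3030 psu.
Increase required: 38.3030 − 37.47 = 0.8330 psu.

0.83 psu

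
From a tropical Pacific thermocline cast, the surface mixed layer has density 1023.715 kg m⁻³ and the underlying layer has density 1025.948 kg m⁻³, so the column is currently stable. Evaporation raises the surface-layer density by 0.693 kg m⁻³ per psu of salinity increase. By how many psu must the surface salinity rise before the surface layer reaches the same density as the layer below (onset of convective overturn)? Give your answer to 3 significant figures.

3.22 psu

Density deficit of the surface layer: 1025.948 − 1023.715 = 2.233 kg m⁻³.
Required change = 2.233 / 0.693 = 3.22 psu.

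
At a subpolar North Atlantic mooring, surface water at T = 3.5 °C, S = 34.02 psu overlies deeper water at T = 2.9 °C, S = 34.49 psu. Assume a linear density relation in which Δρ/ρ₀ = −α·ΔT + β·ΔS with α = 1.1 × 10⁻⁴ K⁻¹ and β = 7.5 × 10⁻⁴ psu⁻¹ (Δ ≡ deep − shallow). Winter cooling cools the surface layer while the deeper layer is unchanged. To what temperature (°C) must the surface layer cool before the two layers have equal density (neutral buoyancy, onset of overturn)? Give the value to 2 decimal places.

-0.30 °C

Neutral buoyancy requires Δρ = 0, i.e. −α(T_deep − T_surf′) + β(S_deep − S_surf) = 0.
T_surf′ = T_deep − (β/α)·ΔS = 2.9 − (7.5 × 10⁻⁴/1.1 × 10⁻⁴)·(+0.47) = -0.3045 °C.
Cooling required: 3.5 − (-0.3045) = 3.8045 °C.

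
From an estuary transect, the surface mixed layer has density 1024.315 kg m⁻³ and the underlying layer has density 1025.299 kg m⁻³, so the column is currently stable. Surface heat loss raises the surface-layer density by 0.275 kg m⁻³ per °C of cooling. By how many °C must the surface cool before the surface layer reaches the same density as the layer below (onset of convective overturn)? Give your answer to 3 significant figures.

Density deficit of the surface layer: 1025.299 − 1024.315 = 0.984 kg m⁻³.
Required change = 0.984 / 0.275 = 3.58 °C.

3.58 °C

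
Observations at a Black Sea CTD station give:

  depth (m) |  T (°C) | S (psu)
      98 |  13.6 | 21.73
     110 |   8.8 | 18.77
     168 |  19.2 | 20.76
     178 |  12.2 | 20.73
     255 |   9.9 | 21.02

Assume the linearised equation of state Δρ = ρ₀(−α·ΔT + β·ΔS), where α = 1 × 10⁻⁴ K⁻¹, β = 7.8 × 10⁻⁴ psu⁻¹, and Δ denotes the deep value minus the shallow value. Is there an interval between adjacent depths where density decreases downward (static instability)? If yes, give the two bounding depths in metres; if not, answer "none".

98–110 m

Evaluate Δρ/ρ₀ = −αΔT + βΔS across each adjacent pair:
  98–110 m: −αΔT+βΔS = −(1 × 10⁻⁴)(-4.8)+(7.8 × 10⁻⁴)(-2.96) = -1.8 × 10⁻³ → UNSTABLE
  110–168 m: −αΔT+βΔS = −(1 × 10⁻⁴)(+10.4)+(7.8 × 10⁻⁴)(+1.99) = 5.1 × 10⁻⁴ → stable
  168–178 m: −αΔT+βΔS = −(1 × 10⁻⁴)(-7.0)+(7.8 × 10⁻⁴)(-0.03) = 6.8 × 10⁻⁴ → stable
  178–255 m: −αΔT+βΔS = −(1 × 10⁻⁴)(-2.3)+(7.8 × 10⁻⁴)(+0.29) = 4.6 × 10⁻⁴ → stable
The 98–110 m interval has Δρ < 0: lighter water underlies denser water.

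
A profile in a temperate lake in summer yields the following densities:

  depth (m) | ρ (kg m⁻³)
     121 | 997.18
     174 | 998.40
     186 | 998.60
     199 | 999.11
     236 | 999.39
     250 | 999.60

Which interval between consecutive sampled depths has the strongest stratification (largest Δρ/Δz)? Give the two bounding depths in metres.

Compute the density gradient over each adjacent pair:
  121–174 m: Δρ/Δz = 1.22/53 = 0.023 kg m⁻⁴
  174–186 m: Δρ/Δz = 0.20/12 = 0.017 kg m⁻⁴
  186–199 m: Δρ/Δz = 0.51/13 = 0.039 kg m⁻⁴
  199–236 m: Δρ/Δz = 0.28/37 = 7.6 × 10⁻³ kg m⁻⁴
  236–250 m: Δρ/Δz = 0.21/14 = 0.015 kg m⁻⁴
The largest gradient is in the 186–199 m interval — the pycnocline.

186–199 m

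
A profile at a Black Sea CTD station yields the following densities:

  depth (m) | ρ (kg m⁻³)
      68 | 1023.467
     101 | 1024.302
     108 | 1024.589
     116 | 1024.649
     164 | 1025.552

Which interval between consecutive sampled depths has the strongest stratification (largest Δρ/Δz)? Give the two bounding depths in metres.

101–108 m

Compute the density gradient over each adjacent pair:
  68–101 m: Δρ/Δz = 0.835/33 = 0.025 kg m⁻⁴
  101–108 m: Δρ/Δz = 0.287/7 = 0.041 kg m⁻⁴
  108–116 m: Δρ/Δz = 0.060/8 = 7.5 × 10⁻³ kg m⁻⁴
  116–164 m: Δρ/Δz = 0.903/48 = 0.019 kg m⁻⁴
The largest gradient is in the 101–108 m interval — the pycnocline.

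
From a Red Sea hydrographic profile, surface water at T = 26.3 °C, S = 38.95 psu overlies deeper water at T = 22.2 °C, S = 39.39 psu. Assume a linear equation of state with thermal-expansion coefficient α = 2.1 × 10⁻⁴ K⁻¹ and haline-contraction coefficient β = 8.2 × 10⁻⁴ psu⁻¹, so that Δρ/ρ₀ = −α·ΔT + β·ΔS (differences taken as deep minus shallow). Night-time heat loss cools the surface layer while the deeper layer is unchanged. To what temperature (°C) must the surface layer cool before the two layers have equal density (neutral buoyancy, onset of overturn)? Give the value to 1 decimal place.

20.5 °C

Neutral buoyancy requires Δρ = 0, i.e. −α(T_deep − T_surf′) + β(S_deep − S_surf) = 0.
T_surf′ = T_deep − (β/α)·ΔS = 22.2 − (8.2 × 10⁻⁴/2.1 × 10⁻⁴)·(+0.44) = 20.482 °C.
Cooling required: 26.3 − (20.482) = 5.818 °C.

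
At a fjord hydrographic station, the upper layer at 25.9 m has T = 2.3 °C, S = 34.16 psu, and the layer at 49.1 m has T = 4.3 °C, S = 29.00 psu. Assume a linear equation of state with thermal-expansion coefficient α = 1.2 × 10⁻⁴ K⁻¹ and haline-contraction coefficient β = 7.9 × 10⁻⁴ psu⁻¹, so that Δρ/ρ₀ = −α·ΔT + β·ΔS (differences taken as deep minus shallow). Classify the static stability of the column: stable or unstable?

unstable

ΔT = 4.3 − 2.3 = +2.0 K and ΔS = 29.00 − 34.16 = -5.16 psu (deep − shallow).
−αΔT = -2.40 × 10⁻⁴; βΔS = -4.0764 × 10⁻³; sum Δρ/ρ₀ = -4.3164 × 10⁻³.
Δρ/ρ₀ < 0, so Δρ < 0: deeper water is lighter → statically unstable; the column would overturn.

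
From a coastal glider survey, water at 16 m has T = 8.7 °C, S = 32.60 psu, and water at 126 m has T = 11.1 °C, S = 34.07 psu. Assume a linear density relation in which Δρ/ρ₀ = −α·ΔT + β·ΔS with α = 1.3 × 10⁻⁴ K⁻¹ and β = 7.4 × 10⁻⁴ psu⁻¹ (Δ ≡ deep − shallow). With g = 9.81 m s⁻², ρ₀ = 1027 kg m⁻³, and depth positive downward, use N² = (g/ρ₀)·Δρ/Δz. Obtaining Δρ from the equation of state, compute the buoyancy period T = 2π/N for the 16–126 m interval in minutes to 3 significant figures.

ΔT = +2.4 K, ΔS = +1.47 psu (deep − shallow).
Δρ/ρ₀ = −αΔT + βΔS = -3.12 × 10⁻⁴ + 1.0878 × 10⁻³ = 7.758 × 10⁻⁴, so Δρ ≈ 0.7967 kg m⁻³.
N² = (g/ρ₀)·Δρ/Δz = g·(Δρ/ρ₀)/Δz = 9.81 × 7.758 × 10⁻⁴ / 110 = 6.9187 × 10⁻⁵ s⁻².
N = √(6.9187 × 10⁻⁵) = 8.3179 × 10⁻³ rad s⁻¹ → T = 2π/N = 755.38 s = 12.590 min ≈ 12.6 min.

12.6 min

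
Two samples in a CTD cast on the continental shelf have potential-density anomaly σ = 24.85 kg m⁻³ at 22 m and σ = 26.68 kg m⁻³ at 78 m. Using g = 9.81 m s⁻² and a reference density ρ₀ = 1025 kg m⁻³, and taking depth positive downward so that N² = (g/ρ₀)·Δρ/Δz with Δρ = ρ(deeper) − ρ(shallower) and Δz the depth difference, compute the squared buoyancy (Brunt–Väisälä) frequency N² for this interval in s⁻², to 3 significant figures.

3.13 × 10⁻⁴ s⁻²

Δρ = 1026.68 − 1024.85 = 1.83 kg m⁻³ over Δz = 78 − 22 = 56 m.
N² = (9.81/1025) × (1.83/56) = 3.1276 × 10⁻⁴ s⁻² ≈ 3.13 × 10⁻⁴ s⁻².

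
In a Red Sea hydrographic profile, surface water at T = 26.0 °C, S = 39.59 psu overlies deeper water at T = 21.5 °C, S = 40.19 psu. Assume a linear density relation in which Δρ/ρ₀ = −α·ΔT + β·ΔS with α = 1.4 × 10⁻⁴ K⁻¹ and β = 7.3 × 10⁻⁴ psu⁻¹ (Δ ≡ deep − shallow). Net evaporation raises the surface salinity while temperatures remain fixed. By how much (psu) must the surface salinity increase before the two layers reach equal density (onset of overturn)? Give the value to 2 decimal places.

Neutral buoyancy requires −α(T_deep − T_surf) + β(S_deep − S_surf′) = 0.
S_surf′ = S_deep − (α/β)·ΔT = 40.19 − (1.4 × 10⁻⁴/7.3 × 10⁻⁴)·(-4.5) = 41.0530 psu.
Increase required: 41.0530 − 39.59 = 1.4630 psu.

1.46 psu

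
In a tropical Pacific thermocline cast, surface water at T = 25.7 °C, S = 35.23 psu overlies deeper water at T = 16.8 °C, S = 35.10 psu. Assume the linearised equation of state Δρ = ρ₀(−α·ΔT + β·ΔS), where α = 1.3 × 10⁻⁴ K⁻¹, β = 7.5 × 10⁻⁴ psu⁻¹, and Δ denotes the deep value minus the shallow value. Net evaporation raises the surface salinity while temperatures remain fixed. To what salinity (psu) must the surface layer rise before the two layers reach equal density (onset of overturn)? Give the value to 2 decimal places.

36.64 psu

Neutral buoyancy requires −α(T_deep − T_surf) + β(S_deep − S_surf′) = 0.
S_surf′ = S_deep − (α/β)·ΔT = 35.10 − (1.3 × 10⁻⁴/7.5 × 10⁻⁴)·(-8.9) = 36.6427 psu.
Increase required: 36.6427 − 35.23 = 1.4127 psu.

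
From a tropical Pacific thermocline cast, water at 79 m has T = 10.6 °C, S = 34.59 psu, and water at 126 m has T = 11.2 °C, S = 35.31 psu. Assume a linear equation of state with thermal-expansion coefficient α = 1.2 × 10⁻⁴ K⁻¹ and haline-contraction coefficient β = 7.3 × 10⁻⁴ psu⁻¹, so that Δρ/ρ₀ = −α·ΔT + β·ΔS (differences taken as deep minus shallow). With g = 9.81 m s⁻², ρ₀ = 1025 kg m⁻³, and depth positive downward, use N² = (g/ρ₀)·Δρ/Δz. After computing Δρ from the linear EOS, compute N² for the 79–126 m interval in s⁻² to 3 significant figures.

ΔT = +0.6 K, ΔS = +0.72 psu (deep − shallow).
Δρ/ρ₀ = −αΔT + βΔS = -7.20 × 10⁻⁵ + 5.256 × 10⁻⁴ = 4.536 × 10⁻⁴, so Δρ ≈ 0.4649 kg m⁻³.
N² = (g/ρ₀)·Δρ/Δz = g·(Δρ/ρ₀)/Δz = 9.81 × 4.536 × 10⁻⁴ / 47 = 9.4677 × 10⁻⁵ s⁻² ≈ 9.47 × 10⁻⁵ s⁻².

9.47 × 10⁻⁵ s⁻²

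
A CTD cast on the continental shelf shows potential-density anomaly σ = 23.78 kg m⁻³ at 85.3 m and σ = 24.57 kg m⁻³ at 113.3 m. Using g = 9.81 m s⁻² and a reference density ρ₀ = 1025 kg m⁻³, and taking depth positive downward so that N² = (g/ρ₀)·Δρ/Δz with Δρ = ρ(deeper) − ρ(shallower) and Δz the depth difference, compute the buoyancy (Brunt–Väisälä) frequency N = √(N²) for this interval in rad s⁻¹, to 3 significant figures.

Δρ = 1024.57 − 1023.78 = 0.79 kg m⁻³ over Δz = 113.3 − 85.3 = 28 m.
N² = (9.81/1025) × (0.79/28) = 2.7003 × 10⁻⁴ s⁻².
N = √(2.7003 × 10⁻⁴) = 0.016433 rad s⁻¹ ≈ 0.0164 rad s⁻¹.

0.0164 rad s⁻¹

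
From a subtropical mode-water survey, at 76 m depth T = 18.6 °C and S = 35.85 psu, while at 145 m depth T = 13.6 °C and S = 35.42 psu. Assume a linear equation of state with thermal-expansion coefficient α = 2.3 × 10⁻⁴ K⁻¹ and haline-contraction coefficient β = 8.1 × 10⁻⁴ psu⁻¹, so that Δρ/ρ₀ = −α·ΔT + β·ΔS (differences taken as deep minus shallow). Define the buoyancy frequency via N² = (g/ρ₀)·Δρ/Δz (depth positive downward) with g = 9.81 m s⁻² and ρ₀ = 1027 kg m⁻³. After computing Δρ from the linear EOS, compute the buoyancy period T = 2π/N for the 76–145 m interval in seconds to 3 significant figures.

ΔT = -5.0 K, ΔS = -0.43 psu (deep − shallow).
Δρ/ρ₀ = −αΔT + βΔS = 1.15 × 10⁻³ − 3.483 × 10⁻⁴ = 8.017 × 10⁻⁴, so Δρ ≈ 0.8233 kg m⁻³.
N² = (g/ρ₀)·Δρ/Δz = g·(Δρ/ρ₀)/Δz = 9.81 × 8.017 × 10⁻⁴ / 69 = 1.1398 × 10⁻⁴ s⁻².
N = √(1.1398 × 10⁻⁴) = 0.010676 rad s⁻¹ → T = 2π/N = 588.53 s ≈ 589 s.

589 s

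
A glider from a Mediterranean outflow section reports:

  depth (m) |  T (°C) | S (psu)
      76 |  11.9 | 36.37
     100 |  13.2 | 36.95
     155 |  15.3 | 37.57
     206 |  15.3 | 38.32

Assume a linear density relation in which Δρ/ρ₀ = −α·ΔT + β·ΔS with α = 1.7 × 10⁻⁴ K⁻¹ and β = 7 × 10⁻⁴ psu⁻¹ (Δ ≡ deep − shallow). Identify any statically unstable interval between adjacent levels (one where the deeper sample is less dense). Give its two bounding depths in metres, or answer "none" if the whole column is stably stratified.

Evaluate Δρ/ρ₀ = −αΔT + βΔS across each adjacent pair:
  76–100 m: −αΔT+βΔS = −(1.7 × 10⁻⁴)(+1.3)+(7 × 10⁻⁴)(+0.58) = 1.8 × 10⁻⁴ → stable
  100–155 m: −αΔT+βΔS = −(1.7 × 10⁻⁴)(+2.1)+(7 × 10⁻⁴)(+0.62) = 7.7 × 10⁻⁵ → stable
  155–206 m: −αΔT+βΔS = −(1.7 × 10⁻⁴)(+0.0)+(7 × 10⁻⁴)(+0.75) = 5.2 × 10⁻⁴ → stable
Every interval has Δρ > 0: the column is stably stratified throughout.

none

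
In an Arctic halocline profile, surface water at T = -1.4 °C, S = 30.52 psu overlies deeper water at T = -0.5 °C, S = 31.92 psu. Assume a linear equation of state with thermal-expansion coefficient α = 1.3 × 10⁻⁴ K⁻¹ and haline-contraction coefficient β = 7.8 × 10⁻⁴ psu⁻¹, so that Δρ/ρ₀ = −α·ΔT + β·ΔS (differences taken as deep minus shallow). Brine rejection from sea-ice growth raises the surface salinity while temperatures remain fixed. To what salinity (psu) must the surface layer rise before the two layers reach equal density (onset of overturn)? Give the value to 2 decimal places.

31.77 psu

Neutral buoyancy requires −α(T_deep − T_surf) + β(S_deep − S_surf′) = 0.
S_surf′ = S_deep − (α/β)·ΔT = 31.92 − (1.3 × 10⁻⁴/7.8 × 10⁻⁴)·(+0.9) = 31.7700 psu.
Increase required: 31.7700 − 30.52 = 1.2500 psu.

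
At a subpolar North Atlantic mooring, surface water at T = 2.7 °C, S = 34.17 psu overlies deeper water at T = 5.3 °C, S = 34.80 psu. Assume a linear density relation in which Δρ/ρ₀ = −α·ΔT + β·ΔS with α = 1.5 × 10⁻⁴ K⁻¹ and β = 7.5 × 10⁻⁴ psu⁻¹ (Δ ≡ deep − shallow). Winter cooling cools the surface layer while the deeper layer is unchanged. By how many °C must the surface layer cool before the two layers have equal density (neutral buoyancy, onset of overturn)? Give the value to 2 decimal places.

0.55 °C

Neutral buoyancy requires Δρ = 0, i.e. −α(T_deep − T_surf′) + β(S_deep − S_surf) = 0.
T_surf′ = T_deep − (β/α)·ΔS = 5.3 − (7.5 × 10⁻⁴/1.5 × 10⁻⁴)·(+0.63) = 2.1500 °C.
Cooling required: 2.7 − (2.1500) = 0.5500 °C.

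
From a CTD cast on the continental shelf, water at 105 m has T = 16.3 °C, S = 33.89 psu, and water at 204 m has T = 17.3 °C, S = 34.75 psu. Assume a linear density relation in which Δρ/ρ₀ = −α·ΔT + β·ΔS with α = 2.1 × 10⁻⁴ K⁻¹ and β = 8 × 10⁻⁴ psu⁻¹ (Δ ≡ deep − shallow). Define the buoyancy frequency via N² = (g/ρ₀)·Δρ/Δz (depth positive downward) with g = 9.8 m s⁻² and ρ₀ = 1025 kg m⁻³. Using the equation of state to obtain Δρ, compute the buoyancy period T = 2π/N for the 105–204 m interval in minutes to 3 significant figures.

15.2 min

ΔT = +1.0 K, ΔS = +0.86 psu (deep − shallow).
Δρ/ρ₀ = −αΔT + βΔS = -2.10 × 10⁻⁴ + 6.88 × 10⁻⁴ = 4.78 × 10⁻⁴, so Δρ ≈ 0.4899 kg m⁻³.
N² = (g/ρ₀)·Δρ/Δz = g·(Δρ/ρ₀)/Δz = 9.8 × 4.78 × 10⁻⁴ / 99 = 4.7317 × 10⁻⁵ s⁻².
N = √(4.7317 × 10⁻⁵) = 6.8787 × 10⁻³ rad s⁻¹ → T = 2π/N = 913.43 s = 15.224 min ≈ 15.2 min.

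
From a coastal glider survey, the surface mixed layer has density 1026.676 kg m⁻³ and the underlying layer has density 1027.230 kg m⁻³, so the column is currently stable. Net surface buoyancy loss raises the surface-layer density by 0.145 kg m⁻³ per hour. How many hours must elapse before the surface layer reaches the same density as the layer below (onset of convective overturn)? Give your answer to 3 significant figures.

Density deficit of the surface layer: 1027.230 − 1026.676 = 0.554 kg m⁻³.
Required change = 0.554 / 0.145 = 3.82 hours.

3.82 hours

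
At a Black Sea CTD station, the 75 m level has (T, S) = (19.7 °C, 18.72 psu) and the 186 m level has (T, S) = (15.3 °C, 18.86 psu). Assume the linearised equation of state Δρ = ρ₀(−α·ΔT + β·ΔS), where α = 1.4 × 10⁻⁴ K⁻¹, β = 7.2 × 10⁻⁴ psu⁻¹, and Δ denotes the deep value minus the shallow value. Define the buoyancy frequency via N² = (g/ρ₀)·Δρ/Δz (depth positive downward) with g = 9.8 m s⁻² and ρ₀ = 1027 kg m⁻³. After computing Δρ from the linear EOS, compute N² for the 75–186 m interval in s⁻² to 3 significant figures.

6.33 × 10⁻⁵ s⁻²

ΔT = -4.4 K, ΔS = +0.14 psu (deep − shallow).
Δρ/ρ₀ = −αΔT + βΔS = 6.16 × 10⁻⁴ + 1.008 × 10⁻⁴ = 7.168 × 10⁻⁴, so Δρ ≈ 0.7362 kg m⁻³.
N² = (g/ρ₀)·Δρ/Δz = g·(Δρ/ρ₀)/Δz = 9.8 × 7.168 × 10⁻⁴ / 111 = 6.3285 × 10⁻⁵ s⁻² ≈ 6.33 × 10⁻⁵ s⁻².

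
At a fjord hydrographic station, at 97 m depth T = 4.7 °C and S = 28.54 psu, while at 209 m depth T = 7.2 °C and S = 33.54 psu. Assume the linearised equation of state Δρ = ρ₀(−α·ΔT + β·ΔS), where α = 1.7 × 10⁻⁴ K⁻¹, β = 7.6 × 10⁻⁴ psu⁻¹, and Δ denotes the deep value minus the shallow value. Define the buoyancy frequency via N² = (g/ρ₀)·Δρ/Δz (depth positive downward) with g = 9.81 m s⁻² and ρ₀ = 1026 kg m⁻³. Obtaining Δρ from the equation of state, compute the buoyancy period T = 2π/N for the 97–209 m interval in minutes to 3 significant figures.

6.09 min

ΔT = +2.5 K, ΔS = +5.00 psu (deep − shallow).
Δρ/ρ₀ = −αΔT + βΔS = -4.25 × 10⁻⁴ + 3.80 × 10⁻³ = 3.375 × 10⁻³, so Δρ ≈ 3.463 kg m⁻³.
N² = (g/ρ₀)·Δρ/Δz = g·(Δρ/ρ₀)/Δz = 9.81 × 3.375 × 10⁻³ / 112 = 2.9561 × 10⁻⁴ s⁻².
N = √(2.9561 × 10⁻⁴) = 0.017193 rad s⁻¹ → T = 2π/N = 365.45 s = 6.0908 min ≈ 6.09 min.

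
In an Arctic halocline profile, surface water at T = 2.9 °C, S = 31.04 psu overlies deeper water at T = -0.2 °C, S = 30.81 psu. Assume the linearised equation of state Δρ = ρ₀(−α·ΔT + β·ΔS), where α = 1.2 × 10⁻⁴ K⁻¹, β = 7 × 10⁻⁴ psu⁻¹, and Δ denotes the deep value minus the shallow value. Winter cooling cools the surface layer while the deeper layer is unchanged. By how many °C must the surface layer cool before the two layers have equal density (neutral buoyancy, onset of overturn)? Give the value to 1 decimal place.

Neutral buoyancy requires Δρ = 0, i.e. −α(T_deep − T_surf′) + β(S_deep − S_surf) = 0.
T_surf′ = T_deep − (β/α)·ΔS = -0.2 − (7 × 10⁻⁴/1.2 × 10⁻⁴)·(-0.23) = 1.142 °C.
Cooling required: 2.9 − (1.142) = 1.758 °C.

1.8 °C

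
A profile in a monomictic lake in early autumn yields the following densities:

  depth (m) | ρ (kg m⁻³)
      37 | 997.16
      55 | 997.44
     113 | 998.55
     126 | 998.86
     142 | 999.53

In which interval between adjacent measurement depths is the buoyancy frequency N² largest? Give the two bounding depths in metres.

Compute the density gradient over each adjacent pair:
  37–55 m: Δρ/Δz = 0.28/18 = 0.016 kg m⁻⁴
  55–113 m: Δρ/Δz = 1.11/58 = 0.019 kg m⁻⁴
  113–126 m: Δρ/Δz = 0.31/13 = 0.024 kg m⁻⁴
  126–142 m: Δρ/Δz = 0.67/16 = 0.042 kg m⁻⁴
The largest gradient is in the 126–142 m interval — the pycnocline.

126–142 m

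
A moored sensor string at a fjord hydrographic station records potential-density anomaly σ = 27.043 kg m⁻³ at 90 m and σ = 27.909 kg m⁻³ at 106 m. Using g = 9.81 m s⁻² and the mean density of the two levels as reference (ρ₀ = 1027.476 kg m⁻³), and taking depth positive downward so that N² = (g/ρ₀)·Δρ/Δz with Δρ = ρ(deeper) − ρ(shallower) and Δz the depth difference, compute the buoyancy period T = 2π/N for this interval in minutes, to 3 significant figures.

4.61 min

Δρ = 1027.909 − 1027.043 = 0.866 kg m⁻³ over Δz = 106 − 90 = 16 m.
N² = (9.81/1027.476) × (0.866/16) = 5.1677 × 10⁻⁴ s⁻².
N = √(5.1677 × 10⁻⁴) = 0.022733 rad s⁻¹, so T = 2π/N = 276.39 s = 4.6065 min ≈ 4.61 min.
Since Δρ > 0 the layer is stably stratified.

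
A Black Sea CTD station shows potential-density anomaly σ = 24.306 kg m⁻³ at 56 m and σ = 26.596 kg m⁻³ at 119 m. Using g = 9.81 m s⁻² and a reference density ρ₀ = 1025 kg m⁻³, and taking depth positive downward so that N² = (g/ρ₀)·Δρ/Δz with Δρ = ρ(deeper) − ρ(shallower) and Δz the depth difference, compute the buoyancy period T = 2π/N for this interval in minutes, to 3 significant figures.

5.61 min

Δρ = 1026.596 − 1024.306 = 2.290 kg m⁻³ over Δz = 119 − 56 = 63 m.
N² = (9.81/1025) × (2.290/63) = 3.4789 × 10⁻⁴ s⁻².
N = √(3.4789 × 10⁻⁴) = 0.018652 rad s⁻¹, so T = 2π/N = 336.86 s = 5.6143 min ≈ 5.61 min.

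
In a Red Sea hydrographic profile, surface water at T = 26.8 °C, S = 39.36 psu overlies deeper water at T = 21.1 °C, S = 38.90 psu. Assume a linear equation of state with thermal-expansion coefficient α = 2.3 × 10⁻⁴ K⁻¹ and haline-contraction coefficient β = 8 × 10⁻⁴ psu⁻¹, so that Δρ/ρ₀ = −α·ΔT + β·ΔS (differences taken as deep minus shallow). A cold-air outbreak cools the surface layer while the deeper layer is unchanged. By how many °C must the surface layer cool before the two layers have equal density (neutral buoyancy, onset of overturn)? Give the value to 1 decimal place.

Neutral buoyancy requires Δρ = 0, i.e. −α(T_deep − T_surf′) + β(S_deep − S_surf) = 0.
T_surf′ = T_deep − (β/α)·ΔS = 21.1 − (8 × 10⁻⁴/2.3 × 10⁻⁴)·(-0.46) = 22.700 °C.
Cooling required: 26.8 − (22.700) = 4.100 °C.

4.1 °C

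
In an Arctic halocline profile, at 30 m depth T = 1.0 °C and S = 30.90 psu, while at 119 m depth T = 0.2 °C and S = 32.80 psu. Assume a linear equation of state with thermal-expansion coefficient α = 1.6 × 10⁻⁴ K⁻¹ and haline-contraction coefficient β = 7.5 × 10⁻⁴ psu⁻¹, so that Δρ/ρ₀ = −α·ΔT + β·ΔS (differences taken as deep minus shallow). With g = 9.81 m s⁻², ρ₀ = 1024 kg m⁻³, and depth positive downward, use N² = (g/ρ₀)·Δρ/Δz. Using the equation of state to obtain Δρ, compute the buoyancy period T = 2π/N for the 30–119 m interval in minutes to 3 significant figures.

8.00 min

ΔT = -0.8 K, ΔS = +1.90 psu (deep − shallow).
Δρ/ρ₀ = −αΔT + βΔS = 1.28 × 10⁻⁴ + 1.425 × 10⁻³ = 1.553 × 10⁻³, so Δρ ≈ 1.590 kg m⁻³.
N² = (g/ρ₀)·Δρ/Δz = g·(Δρ/ρ₀)/Δz = 9.81 × 1.553 × 10⁻³ / 89 = 1.7118 × 10⁻⁴ s⁻².
N = √(1.7118 × 10⁻⁴) = 0.013084 rad s⁻¹ → T = 2π/N = 480.22 s = 8.0037 min ≈ 8.00 min.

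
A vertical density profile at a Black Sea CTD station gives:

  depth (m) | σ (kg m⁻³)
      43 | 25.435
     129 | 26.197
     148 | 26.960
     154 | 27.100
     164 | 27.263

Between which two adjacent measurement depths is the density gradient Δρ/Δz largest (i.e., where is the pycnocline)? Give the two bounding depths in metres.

Compute the density gradient over each adjacent pair:
  43–129 m: Δρ/Δz = 0.762/86 = 8.9 × 10⁻³ kg m⁻⁴
  129–148 m: Δρ/Δz = 0.763/19 = 0.040 kg m⁻⁴
  148–154 m: Δρ/Δz = 0.140/6 = 0.023 kg m⁻⁴
  154–164 m: Δρ/Δz = 0.163/10 = 0.016 kg m⁻⁴
The largest gradient is in the 129–148 m interval — the pycnocline.

129–148 m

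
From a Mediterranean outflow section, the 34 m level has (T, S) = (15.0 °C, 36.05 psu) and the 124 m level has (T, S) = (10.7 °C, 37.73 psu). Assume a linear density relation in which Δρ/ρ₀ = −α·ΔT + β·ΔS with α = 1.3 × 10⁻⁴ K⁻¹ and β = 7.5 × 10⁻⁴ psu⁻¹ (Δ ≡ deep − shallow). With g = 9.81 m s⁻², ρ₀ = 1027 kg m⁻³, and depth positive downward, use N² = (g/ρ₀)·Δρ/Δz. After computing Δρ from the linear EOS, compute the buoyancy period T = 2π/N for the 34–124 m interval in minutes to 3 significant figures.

ΔT = -4.3 K, ΔS = +1.68 psu (deep − shallow).
Δρ/ρ₀ = −αΔT + βΔS = 5.59 × 10⁻⁴ + 1.26 × 10⁻³ = 1.819 × 10⁻³, so Δρ ≈ 1.868 kg m⁻³.
N² = (g/ρ₀)·Δρ/Δz = g·(Δρ/ρ₀)/Δz = 9.81 × 1.819 × 10⁻³ / 90 = 1.9827 × 10⁻⁴ s⁻².
N = √(1.9827 × 10⁻⁴) = 0.014081 rad s⁻¹ → T = 2π/N = 446.22 s = 7.4370 min ≈ 7.44 min.

7.44 min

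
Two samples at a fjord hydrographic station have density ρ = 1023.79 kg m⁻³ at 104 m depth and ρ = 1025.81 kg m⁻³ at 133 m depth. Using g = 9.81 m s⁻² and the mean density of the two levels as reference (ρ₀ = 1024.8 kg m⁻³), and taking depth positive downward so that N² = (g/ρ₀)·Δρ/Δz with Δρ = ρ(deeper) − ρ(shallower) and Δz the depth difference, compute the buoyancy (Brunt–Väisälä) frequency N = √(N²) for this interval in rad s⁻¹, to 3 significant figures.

0.0258 rad s⁻¹

Δρ = 1025.81 − 1023.79 = 2.02 kg m⁻³ over Δz = 133 − 104 = 29 m.
N² = (9.81/1024.8) × (2.02/29) = 6.6678 × 10⁻⁴ s⁻².
N = √(6.6678 × 10⁻⁴) = 0.025822 rad s⁻¹ ≈ 0.0258 rad s⁻¹.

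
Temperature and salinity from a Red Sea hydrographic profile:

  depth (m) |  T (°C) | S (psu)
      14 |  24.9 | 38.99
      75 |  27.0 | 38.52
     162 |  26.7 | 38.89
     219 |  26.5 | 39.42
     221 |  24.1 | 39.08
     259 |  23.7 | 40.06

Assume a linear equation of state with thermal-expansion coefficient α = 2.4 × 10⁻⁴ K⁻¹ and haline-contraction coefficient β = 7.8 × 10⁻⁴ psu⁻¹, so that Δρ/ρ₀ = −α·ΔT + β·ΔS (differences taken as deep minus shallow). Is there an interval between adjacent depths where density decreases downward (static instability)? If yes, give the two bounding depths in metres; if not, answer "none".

14–75 m

Evaluate Δρ/ρ₀ = −αΔT + βΔS across each adjacent pair:
  14–75 m: −αΔT+βΔS = −(2.4 × 10⁻⁴)(+2.1)+(7.8 × 10⁻⁴)(-0.47) = -8.7 × 10⁻⁴ → UNSTABLE
  75–162 m: −αΔT+βΔS = −(2.4 × 10⁻⁴)(-0.3)+(7.8 × 10⁻⁴)(+0.37) = 3.6 × 10⁻⁴ → stable
  162–219 m: −αΔT+βΔS = −(2.4 × 10⁻⁴)(-0.2)+(7.8 × 10⁻⁴)(+0.53) = 4.6 × 10⁻⁴ → stable
  219–221 m: −αΔT+βΔS = −(2.4 × 10⁻⁴)(-2.4)+(7.8 × 10⁻⁴)(-0.34) = 3.1 × 10⁻⁴ → stable
  221–259 m: −αΔT+βΔS = −(2.4 × 10⁻⁴)(-0.4)+(7.8 × 10⁻⁴)(+0.98) = 8.6 × 10⁻⁴ → stable
The 14–75 m interval has Δρ < 0: lighter water underlies denser water.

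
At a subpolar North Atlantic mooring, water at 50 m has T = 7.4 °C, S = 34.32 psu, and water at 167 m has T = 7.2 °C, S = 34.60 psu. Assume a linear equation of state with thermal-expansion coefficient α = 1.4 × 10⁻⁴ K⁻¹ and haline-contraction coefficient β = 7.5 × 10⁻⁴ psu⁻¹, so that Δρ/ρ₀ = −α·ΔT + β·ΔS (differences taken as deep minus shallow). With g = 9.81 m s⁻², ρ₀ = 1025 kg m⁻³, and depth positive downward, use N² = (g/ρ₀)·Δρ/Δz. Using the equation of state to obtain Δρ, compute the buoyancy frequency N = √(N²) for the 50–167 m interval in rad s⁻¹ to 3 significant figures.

ΔT = -0.2 K, ΔS = +0.28 psu (deep − shallow).
Δρ/ρ₀ = −αΔT + βΔS = 2.80 × 10⁻⁵ + 2.10 × 10⁻⁴ = 2.38 × 10⁻⁴, so Δρ ≈ 0.2440 kg m⁻³.
N² = (g/ρ₀)·Δρ/Δz = g·(Δρ/ρ₀)/Δz = 9.81 × 2.38 × 10⁻⁴ / 117 = 1.9955 × 10⁻⁵ s⁻².
N = √(1.9955 × 10⁻⁵) = 4.4671 × 10⁻³ rad s⁻¹ ≈ 4.47 × 10⁻³ rad s⁻¹.

4.47 × 10⁻³ rad s⁻¹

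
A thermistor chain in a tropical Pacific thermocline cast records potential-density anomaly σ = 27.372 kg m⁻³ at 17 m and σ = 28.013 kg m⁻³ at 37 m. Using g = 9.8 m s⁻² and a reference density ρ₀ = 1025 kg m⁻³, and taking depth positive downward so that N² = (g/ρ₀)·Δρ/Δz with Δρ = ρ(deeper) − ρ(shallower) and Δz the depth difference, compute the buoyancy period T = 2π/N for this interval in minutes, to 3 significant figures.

Δρ = 1028.013 − 1027.372 = 0.641 kg m⁻³ over Δz = 37 − 17 = 20 m.
N² = (9.8/1025) × (0.641/20) = 3.0643 × 10⁻⁴ s⁻².
N = √(3.0643 × 10⁻⁴) = 0.017505 rad s⁻¹, so T = 2π/N = 358.94 s = 5.9823 min ≈ 5.98 min.

5.98 min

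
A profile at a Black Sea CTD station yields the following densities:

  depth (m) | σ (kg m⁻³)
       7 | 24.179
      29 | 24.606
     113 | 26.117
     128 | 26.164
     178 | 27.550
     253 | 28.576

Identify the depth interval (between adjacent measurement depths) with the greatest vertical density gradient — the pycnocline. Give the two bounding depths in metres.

128–178 m

Compute the density gradient over each adjacent pair:
  7–29 m: Δρ/Δz = 0.427/22 = 0.019 kg m⁻⁴
  29–113 m: Δρ/Δz = 1.511/84 = 0.018 kg m⁻⁴
  113–128 m: Δρ/Δz = 0.047/15 = 3.1 × 10⁻³ kg m⁻⁴
  128–178 m: Δρ/Δz = 1.386/50 = 0.028 kg m⁻⁴
  178–253 m: Δρ/Δz = 1.026/75 = 0.014 kg m⁻⁴
The largest gradient is in the 128–178 m interval — the pycnocline.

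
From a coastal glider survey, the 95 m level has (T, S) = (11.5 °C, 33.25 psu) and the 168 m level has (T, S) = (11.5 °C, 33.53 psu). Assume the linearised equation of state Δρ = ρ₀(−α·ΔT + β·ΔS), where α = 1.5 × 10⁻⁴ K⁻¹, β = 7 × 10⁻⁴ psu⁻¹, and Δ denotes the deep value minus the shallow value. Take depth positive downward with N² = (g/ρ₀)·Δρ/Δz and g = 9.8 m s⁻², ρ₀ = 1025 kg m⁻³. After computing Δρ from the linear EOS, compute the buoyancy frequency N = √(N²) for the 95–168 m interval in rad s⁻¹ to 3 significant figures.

ΔT = +0.0 K, ΔS = +0.28 psu (deep − shallow).
Δρ/ρ₀ = −αΔT + βΔS = 0 + 1.96 × 10⁻⁴ = 1.96 × 10⁻⁴, so Δρ ≈ 0.2009 kg m⁻³.
N² = (g/ρ₀)·Δρ/Δz = g·(Δρ/ρ₀)/Δz = 9.8 × 1.96 × 10⁻⁴ / 73 = 2.6312 × 10⁻⁵ s⁻².
N = √(2.6312 × 10⁻⁵) = 5.1295 × 10⁻³ rad s⁻¹ ≈ 5.13 × 10⁻³ rad s⁻¹.

5.13 × 10⁻³ rad s⁻¹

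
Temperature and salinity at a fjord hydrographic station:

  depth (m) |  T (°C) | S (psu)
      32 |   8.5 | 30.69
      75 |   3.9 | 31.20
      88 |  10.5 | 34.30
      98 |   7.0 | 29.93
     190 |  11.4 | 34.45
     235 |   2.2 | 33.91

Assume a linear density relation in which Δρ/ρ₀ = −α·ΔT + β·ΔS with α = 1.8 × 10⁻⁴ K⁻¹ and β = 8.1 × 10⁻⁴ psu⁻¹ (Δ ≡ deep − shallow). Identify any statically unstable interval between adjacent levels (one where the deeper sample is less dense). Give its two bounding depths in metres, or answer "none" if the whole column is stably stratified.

Evaluate Δρ/ρ₀ = −αΔT + βΔS across each adjacent pair:
  32–75 m: −αΔT+βΔS = −(1.8 × 10⁻⁴)(-4.6)+(8.1 × 10⁻⁴)(+0.51) = 1.2 × 10⁻³ → stable
  75–88 m: −αΔT+βΔS = −(1.8 × 10⁻⁴)(+6.6)+(8.1 × 10⁻⁴)(+3.10) = 1.3 × 10⁻³ → stable
  88–98 m: −αΔT+βΔS = −(1.8 × 10⁻⁴)(-3.5)+(8.1 × 10⁻⁴)(-4.37) = -2.9 × 10⁻³ → UNSTABLE
  98–190 m: −αΔT+βΔS = −(1.8 × 10⁻⁴)(+4.4)+(8.1 × 10⁻⁴)(+4.52) = 2.9 × 10⁻³ → stable
  190–235 m: −αΔT+βΔS = −(1.8 × 10⁻⁴)(-9.2)+(8.1 × 10⁻⁴)(-0.54) = 1.2 × 10⁻³ → stable
The 88–98 m interval has Δρ < 0: lighter water underlies denser water.

88–98 m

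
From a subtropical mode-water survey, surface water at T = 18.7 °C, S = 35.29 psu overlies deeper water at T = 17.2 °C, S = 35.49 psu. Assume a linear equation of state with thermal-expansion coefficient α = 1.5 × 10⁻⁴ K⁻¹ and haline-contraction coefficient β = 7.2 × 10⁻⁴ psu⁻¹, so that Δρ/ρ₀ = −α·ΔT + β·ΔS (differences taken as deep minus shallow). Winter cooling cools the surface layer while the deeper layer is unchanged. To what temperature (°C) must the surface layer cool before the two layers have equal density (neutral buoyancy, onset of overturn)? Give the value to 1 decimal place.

Neutral buoyancy requires Δρ = 0, i.e. −α(T_deep − T_surf′) + β(S_deep − S_surf) = 0.
T_surf′ = T_deep − (β/α)·ΔS = 17.2 − (7.2 × 10⁻⁴/1.5 × 10⁻⁴)·(+0.20) = 16.240 °C.
Cooling required: 18.7 − (16.240) = 2.460 °C.

16.2 °C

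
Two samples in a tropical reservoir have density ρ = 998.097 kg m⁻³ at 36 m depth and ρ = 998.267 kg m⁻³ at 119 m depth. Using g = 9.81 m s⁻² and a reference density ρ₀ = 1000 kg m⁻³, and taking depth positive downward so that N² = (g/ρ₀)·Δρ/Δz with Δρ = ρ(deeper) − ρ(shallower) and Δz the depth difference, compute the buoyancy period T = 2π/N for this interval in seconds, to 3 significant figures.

Δρ = 998.267 − 998.097 = 0.170 kg m⁻³ over Δz = 119 − 36 = 83 m.
N² = (9.81/1000) × (0.170/83) = 2.0093 × 10⁻⁵ s⁻².
N = √(2.0093 × 10⁻⁵) = 4.4825 × 10⁻³ rad s⁻¹, so T = 2π/N = 1.4017 × 10³ s ≈ 1.40 × 10³ s.

1.40 × 10³ s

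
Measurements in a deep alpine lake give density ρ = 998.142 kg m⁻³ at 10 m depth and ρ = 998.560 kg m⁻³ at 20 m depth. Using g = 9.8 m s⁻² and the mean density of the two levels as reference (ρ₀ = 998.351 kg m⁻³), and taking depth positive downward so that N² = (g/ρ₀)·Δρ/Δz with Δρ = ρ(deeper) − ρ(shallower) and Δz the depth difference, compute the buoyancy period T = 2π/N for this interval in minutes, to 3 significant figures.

5.17 min

Δρ = 998.560 − 998.142 = 0.418 kg m⁻³ over Δz = 20 − 10 = 10 m.
N² = (9.8/998.351) × (0.418/10) = 4.1032 × 10⁻⁴ s⁻².
N = √(4.1032 × 10⁻⁴) = 0.020256 rad s⁻¹, so T = 2π/N = 310.19 s = 5.1698 min ≈ 5.17 min.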